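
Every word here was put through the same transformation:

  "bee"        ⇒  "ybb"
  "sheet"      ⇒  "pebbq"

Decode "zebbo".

It's a constant shift of +23 (ROT23).
Decoding zebbo: z−23=c, e−23=h, b−23=e, b−23=e, o−23=r.

cheer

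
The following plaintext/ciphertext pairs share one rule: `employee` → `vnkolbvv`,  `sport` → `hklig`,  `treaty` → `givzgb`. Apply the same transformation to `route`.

ilfgv

Each pair mirrors across the alphabet (e↔v, m↔n, p↔k): positions sum to 25. This is the alphabet-reversal cipher (Atbash): a becomes z, b becomes y, etc.
For route: r↔i, o↔l, u↔f, t↔g, e↔v.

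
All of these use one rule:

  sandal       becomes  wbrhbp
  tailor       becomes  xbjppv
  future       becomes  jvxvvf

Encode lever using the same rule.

pfzfv

The shift depends on letter class: consonant s→w is +4, but vowel a→b is +1. Vowels shift forward by 1 and consonants shift forward by 4.
On lever: l(cons)+4=p, e(vowel)+1=f, v(cons)+4=z, e(vowel)+1=f, r(cons)+4=v.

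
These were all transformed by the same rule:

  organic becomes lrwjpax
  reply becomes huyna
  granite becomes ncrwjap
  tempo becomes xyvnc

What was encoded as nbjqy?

phase

Two steps: reverse the string, then apply a Caesar shift of +9.
Undoing it on nbjqy: shift back: n−9=e, b−9=s, j−9=a, q−9=h, y−9=p → esahp; then reverse → phase.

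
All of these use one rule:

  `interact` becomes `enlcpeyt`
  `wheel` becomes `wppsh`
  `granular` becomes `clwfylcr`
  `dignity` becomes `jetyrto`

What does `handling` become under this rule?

rytwoyls

The output letters match the input read backwards, each shifted +11: interact reversed is tcaretni. The word is reversed, then every letter is shifted forward by 11.
On handling: reverse → gnildnah; then shift: g+11=r, n+11=y, i+11=t, l+11=w, d+11=o, n+11=y, a+11=l, h+11=s.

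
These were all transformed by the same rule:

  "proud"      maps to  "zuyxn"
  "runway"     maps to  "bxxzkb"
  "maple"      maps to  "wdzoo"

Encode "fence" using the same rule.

phxfo

Shifts by position in proud: pos 0: p→z (+10), pos 1: r→u (+3), pos 2: o→y (+10), pos 3: u→x (+3) — repeating every 2. A repeating key of period 2 is used — shifts +10, +3 over and over.
For fence: f+10=p, e+3=h, n+10=x, c+3=f, e+10=o.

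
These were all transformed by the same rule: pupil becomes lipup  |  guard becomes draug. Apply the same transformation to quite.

The output letters match the input read backwards: pupil reversed is lipup. The word is simply reversed.
On quite: reverse → etiuq.

etiuq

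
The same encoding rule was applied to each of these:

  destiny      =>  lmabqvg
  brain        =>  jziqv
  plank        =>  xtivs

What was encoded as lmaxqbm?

Every letter moves 8 places later in the alphabet, wrapping around z→a.
Undoing it on lmaxqbm: l−8=d, m−8=e, a−8=s, x−8=p, q−8=i, b−8=t, m−8=e.

despite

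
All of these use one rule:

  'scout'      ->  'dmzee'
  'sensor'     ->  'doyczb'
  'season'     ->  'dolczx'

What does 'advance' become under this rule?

lngkymp

Shifts by position in scout: pos 0: s→d (+11), pos 1: c→m (+10), pos 2: o→z (+11), pos 3: u→e (+10) — repeating every 2. It's a Vigenère-style cipher with numeric key [11,10]: position i shifts by key[i mod 2].
On advance: a+11=l, d+10=n, v+11=g, a+10=k, n+11=y, c+10=m, e+11=p.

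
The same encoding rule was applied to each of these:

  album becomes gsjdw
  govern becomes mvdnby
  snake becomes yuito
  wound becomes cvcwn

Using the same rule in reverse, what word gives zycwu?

Letter i (0-indexed) is shifted by i+6, so successive shifts are 6, 7, 8, ….
Decoding zycwu: z−6=t, y−7=r, c−8=u, w−9=n, u−10=k.

trunk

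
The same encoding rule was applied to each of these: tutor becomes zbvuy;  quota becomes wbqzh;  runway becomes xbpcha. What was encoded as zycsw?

It's a Vigenère-style cipher with numeric key [6,7,2]: position i shifts by key[i mod 3].
Decoding zycsw: z−6=t, y−7=r, c−2=a, s−6=m, w−7=p.

tramp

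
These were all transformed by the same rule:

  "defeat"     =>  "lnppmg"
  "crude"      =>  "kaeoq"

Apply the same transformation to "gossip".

oxcduc

In defeat: d→l is +8, e→n is +9, f→p is +10, e→p is +11 — the shift increases by 1 each position. Letter i (0-indexed) is shifted by i+8, so successive shifts are 8, 9, 10, ….
For gossip: g+8=o, o+9=x, s+10=c, s+11=d, i+12=u, p+13=c.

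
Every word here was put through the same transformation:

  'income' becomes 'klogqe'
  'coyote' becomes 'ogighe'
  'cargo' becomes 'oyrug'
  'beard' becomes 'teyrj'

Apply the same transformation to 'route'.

Each letter's alphabet position (a=0..z=25) is mapped through 21·x+24 mod 26 — an affine cipher.
For route: r(17)→21·17+24≡17=r; o(14)→21·14+24≡6=g; u(20)→21·20+24≡2=c; t(19)→21·19+24≡7=h; e(4)→21·4+24≡4=e (all mod 26).

rgche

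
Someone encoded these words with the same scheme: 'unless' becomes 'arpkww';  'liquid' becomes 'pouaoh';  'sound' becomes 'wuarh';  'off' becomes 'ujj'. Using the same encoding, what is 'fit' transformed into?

jox

The shift depends on letter class: consonant n→r is +4, but vowel u→a is +6. Vowels shift forward by 6 and consonants shift forward by 4.
Applying it to fit: f(cons)+4=j, i(vowel)+6=o, t(cons)+4=x.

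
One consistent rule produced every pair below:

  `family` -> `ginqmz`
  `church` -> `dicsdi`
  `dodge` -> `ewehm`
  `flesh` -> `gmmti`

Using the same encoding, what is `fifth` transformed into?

gqgui

The shift depends on letter class: consonant f→g is +1, but vowel a→i is +8. Vowels shift forward by 8 and consonants shift forward by 1.
On fifth: f(cons)+1=g, i(vowel)+8=q, f(cons)+1=g, t(cons)+1=u, h(cons)+1=i.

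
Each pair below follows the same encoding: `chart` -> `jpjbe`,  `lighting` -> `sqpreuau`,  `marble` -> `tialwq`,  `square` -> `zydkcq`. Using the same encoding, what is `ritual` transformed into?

yqcelx

In chart: c→j is +7, h→p is +8, a→j is +9, r→b is +10 — the shift increases by 1 each position. The shift increases by 1 at each position, starting from +7: 7, 8, 9, ….
Applying it to ritual: r+7=y, i+8=q, t+9=c, u+10=e, a+11=l, l+12=x.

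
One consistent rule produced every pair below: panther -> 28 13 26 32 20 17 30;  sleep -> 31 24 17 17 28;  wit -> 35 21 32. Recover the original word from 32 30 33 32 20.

truth

p is letter #16 and maps to 28: an offset of 12. Each letter is replaced by its alphabet position (a=1..z=26) + 12.
Reversing it on 32 30 33 32 20: 32→(32−12)÷1=20=t, 30→(30−12)÷1=18=r, 33→(33−12)÷1=21=u, 32→(32−12)÷1=20=t, 20→(20−12)÷1=8=h.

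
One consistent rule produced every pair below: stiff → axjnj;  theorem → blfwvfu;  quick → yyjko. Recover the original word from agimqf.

scheme

Shifts by position in stiff: pos 0: s→a (+8), pos 1: t→x (+4), pos 2: i→j (+1), pos 3: f→n (+8), pos 4: f→j (+4) — repeating every 3. It's a Vigenère-style cipher with numeric key [8,4,1]: position i shifts by key[i mod 3].
Decoding agimqf: a−8=s, g−4=c, i−1=h, m−8=e, q−4=m, f−1=e.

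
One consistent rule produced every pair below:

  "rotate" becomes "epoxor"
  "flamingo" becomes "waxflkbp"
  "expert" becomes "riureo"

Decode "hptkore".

counter

r(17)→e(4) and o(14)→p(15) fit y≡5x+23 (mod 26); the inverse of 5 mod 26 is 21. Treating letters as 0–25, the rule is x ↦ 5x + 23 (mod 26).
Reversing it on hptkore: h(7)→21·(7−23)≡2=c; p(15)→21·(15−23)≡14=o; t(19)→21·(19−23)≡20=u; k(10)→21·(10−23)≡13=n; o(14)→21·(14−23)≡19=t; r(17)→21·(17−23)≡4=e; e(4)→21·(4−23)≡17=r (all mod 26).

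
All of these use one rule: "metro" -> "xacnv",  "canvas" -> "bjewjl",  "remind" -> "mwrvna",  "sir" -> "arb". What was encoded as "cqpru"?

Two steps: reverse the string, then apply a Caesar shift of +9.
Undoing it on cqpru: shift back: c−9=t, q−9=h, p−9=g, r−9=i, u−9=l → thgil; then reverse → light.

light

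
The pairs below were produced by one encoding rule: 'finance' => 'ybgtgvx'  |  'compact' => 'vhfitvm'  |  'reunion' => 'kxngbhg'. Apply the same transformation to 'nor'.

ghk

It's a constant shift of +19 (ROT19).
Applying it to nor: n+19=g, o+19=h, r+19=k.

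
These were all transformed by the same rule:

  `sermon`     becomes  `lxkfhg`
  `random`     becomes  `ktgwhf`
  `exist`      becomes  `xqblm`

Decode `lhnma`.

Compare letters: s→l is +19, e→x is +19, r→k is +19 — a constant shift. This is a Caesar cipher with shift 19.
Reversing it on lhnma: l−19=s, h−19=o, n−19=u, m−19=t, a−19=h.

south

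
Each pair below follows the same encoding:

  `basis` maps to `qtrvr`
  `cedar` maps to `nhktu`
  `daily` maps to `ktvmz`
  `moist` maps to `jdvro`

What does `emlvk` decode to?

fluid

b(1)→q(16) and a(0)→t(19) fit y≡23x+19 (mod 26); the inverse of 23 mod 26 is 17. Treating letters as 0–25, the rule is x ↦ 23x + 19 (mod 26).
Reversing it on emlvk: e(4)→17·(4−19)≡5=f; m(12)→17·(12−19)≡11=l; l(11)→17·(11−19)≡20=u; v(21)→17·(21−19)≡8=i; k(10)→17·(10−19)≡3=d (all mod 26).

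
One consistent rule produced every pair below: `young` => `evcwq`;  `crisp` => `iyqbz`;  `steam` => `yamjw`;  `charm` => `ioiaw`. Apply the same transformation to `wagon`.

In young: y→e is +6, o→v is +7, u→c is +8, n→w is +9 — the shift increases by 1 each position. Letter i (0-indexed) is shifted by i+6, so successive shifts are 6, 7, 8, ….
For wagon: w+6=c, a+7=h, g+8=o, o+9=x, n+10=x.

choxx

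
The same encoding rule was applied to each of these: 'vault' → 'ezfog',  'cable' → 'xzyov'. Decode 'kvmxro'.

Each pair mirrors across the alphabet (v↔e, a↔z, u↔f): positions sum to 25. Letters are reflected about the middle of the alphabet (position → 25−position): Atbash.
Decoding kvmxro: k↔p, v↔e, m↔n, x↔c, r↔i, o↔l.

pencil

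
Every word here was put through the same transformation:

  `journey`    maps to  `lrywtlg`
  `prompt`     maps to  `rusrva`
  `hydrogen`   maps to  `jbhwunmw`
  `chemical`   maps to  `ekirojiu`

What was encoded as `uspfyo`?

In journey: j→l is +2, o→r is +3, u→y is +4, r→w is +5 — the shift increases by 1 each position. Each letter shifts forward by (position + 2), i.e. 2, 3, 4, … — the shift grows by one for each successive letter.
Undoing it on uspfyo: u−2=s, s−3=p, p−4=l, f−5=a, y−6=s, o−7=h.

splash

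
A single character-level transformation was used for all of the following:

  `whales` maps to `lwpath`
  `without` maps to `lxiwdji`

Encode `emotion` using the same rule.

tbdixdc

Every letter moves 15 places later in the alphabet, wrapping around z→a.
Applying it to emotion: e+15=t, m+15=b, o+15=d, t+15=i, i+15=x, o+15=d, n+15=c.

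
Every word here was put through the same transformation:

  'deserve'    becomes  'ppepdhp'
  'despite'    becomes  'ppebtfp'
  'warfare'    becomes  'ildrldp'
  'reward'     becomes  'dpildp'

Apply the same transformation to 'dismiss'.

Vowels shift forward by 11 and consonants shift forward by 12.
Applying it to dismiss: d(cons)+12=p, i(vowel)+11=t, s(cons)+12=e, m(cons)+12=y, i(vowel)+11=t, s(cons)+12=e, s(cons)+12=e.

pteytee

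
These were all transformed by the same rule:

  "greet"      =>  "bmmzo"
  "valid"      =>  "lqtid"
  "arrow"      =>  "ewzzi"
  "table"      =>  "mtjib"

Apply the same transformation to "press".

Read the word backwards and shift each letter +8.
Applying it to press: reverse → sserp; then shift: s+8=a, s+8=a, e+8=m, r+8=z, p+8=x.

aamzx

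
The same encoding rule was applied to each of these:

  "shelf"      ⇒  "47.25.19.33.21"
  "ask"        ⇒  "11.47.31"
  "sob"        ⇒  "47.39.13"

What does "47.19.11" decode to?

sea

s(#19)→47 and h(#8)→25: differences scale by 2, so n = 2·pos + 9. The formula is n = 2×(alphabet index, a=1) + 9.
Reversing it on 47.19.11: 47→(47−9)÷2=19=s, 19→(19−9)÷2=5=e, 11→(11−9)÷2=1=a.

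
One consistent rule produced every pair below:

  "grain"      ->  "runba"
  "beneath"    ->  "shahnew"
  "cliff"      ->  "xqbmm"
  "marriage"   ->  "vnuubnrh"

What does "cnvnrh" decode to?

g(6)→r(17) and r(17)→u(20) fit y≡5x+13 (mod 26); the inverse of 5 mod 26 is 21. This is an affine cipher: with a=0,…,z=25, each position x becomes (5x+13) mod 26.
Decoding cnvnrh: c(2)→21·(2−13)≡3=d; n(13)→21·(13−13)≡0=a; v(21)→21·(21−13)≡12=m; n(13)→21·(13−13)≡0=a; r(17)→21·(17−13)≡6=g; h(7)→21·(7−13)≡4=e (all mod 26).

damage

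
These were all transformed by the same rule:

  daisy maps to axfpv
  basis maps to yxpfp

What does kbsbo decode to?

never

Compare letters: d→a is +23, a→x is +23, i→f is +23 — a constant shift. This is a Caesar cipher with shift 23.
Reversing it on kbsbo: k−23=n, b−23=e, s−23=v, b−23=e, o−23=r.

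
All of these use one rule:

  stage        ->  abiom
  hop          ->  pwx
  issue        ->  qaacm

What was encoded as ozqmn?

Compare letters: s→a is +8, t→b is +8, a→i is +8 — a constant shift. Every letter moves 8 places later in the alphabet, wrapping around z→a.
Undoing it on ozqmn: o−8=g, z−8=r, q−8=i, m−8=e, n−8=f.

grief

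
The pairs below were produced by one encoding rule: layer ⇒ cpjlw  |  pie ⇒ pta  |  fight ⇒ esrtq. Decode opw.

The output letters match the input read backwards, each shifted +11: layer reversed is reyal. Two steps: reverse the string, then apply a Caesar shift of +11.
Undoing it on opw: shift back: o−11=d, p−11=e, w−11=l → del; then reverse → led.

led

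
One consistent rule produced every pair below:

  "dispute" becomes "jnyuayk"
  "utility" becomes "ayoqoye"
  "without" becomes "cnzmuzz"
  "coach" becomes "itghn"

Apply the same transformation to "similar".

The shifts repeat in a cycle of length 2: positions 0,1,… shift by +6, +5, then the pattern repeats.
Applying it to similar: s+6=y, i+5=n, m+6=s, i+5=n, l+6=r, a+5=f, r+6=x.

ynsnrfx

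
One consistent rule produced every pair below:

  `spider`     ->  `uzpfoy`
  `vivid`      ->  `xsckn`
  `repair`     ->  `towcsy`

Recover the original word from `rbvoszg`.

Shifts by position in spider: pos 0: s→u (+2), pos 1: p→z (+10), pos 2: i→p (+7), pos 3: d→f (+2), pos 4: e→o (+10), pos 5: r→y (+7) — repeating every 3. The shifts repeat in a cycle of length 3: positions 0,1,… shift by +2, +10, +7, then the pattern repeats.
Reversing it on rbvoszg: r−2=p, b−10=r, v−7=o, o−2=m, s−10=i, z−7=s, g−2=e.

promise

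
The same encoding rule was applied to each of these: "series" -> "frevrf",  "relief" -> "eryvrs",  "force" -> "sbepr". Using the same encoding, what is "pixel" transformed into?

Compare letters: s→f is +13, e→r is +13, r→e is +13 — a constant shift. Each letter is shifted forward by 13 in the alphabet (a Caesar shift of +13).
For pixel: p+13=c, i+13=v, x+13=k, e+13=r, l+13=y.

cvkry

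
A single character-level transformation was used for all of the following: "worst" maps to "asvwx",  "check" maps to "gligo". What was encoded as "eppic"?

Compare letters: w→a is +4, o→s is +4, r→v is +4 — a constant shift. This is a Caesar cipher with shift 4.
Reversing it on eppic: e−4=a, p−4=l, p−4=l, i−4=e, c−4=y.

alley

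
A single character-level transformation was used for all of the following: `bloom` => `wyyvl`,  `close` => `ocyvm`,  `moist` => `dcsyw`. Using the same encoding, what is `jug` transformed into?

qet

Read the word backwards and shift each letter +10.
On jug: reverse → guj; then shift: g+10=q, u+10=e, j+10=t.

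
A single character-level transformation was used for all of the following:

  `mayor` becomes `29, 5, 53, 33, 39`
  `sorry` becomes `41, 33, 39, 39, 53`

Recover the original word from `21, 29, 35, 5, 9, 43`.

m(#13)→29 and a(#1)→5: differences scale by 2, so n = 2·pos + 3. The formula is n = 2×(alphabet index, a=1) + 3.
Reversing it on 21, 29, 35, 5, 9, 43: 21→(21−3)÷2=9=i, 29→(29−3)÷2=13=m, 35→(35−3)÷2=16=p, 5→(5−3)÷2=1=a, 9→(9−3)÷2=3=c, 43→(43−3)÷2=20=t.

impact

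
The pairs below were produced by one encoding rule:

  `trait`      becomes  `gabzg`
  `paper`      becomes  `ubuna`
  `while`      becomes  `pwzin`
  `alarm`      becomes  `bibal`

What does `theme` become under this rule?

gwnln

t(19)→g(6) and r(17)→a(0) fit y≡3x+1 (mod 26); the inverse of 3 mod 26 is 9. Each letter's alphabet position (a=0..z=25) is mapped through 3·x+1 mod 26 — an affine cipher.
Applying it to theme: t(19)→3·19+1≡6=g; h(7)→3·7+1≡22=w; e(4)→3·4+1≡13=n; m(12)→3·12+1≡11=l; e(4)→3·4+1≡13=n (all mod 26).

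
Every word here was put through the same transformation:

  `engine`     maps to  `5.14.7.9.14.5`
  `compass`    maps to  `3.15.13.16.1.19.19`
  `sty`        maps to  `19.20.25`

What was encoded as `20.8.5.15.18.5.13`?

e is letter #5 and maps to 5: an offset of 0. Letters become their 1-indexed alphabet positions: a=1 … z=26.
Decoding 20.8.5.15.18.5.13: 20=t, 8=h, 5=e, 15=o, 18=r, 5=e, 13=m.

theorem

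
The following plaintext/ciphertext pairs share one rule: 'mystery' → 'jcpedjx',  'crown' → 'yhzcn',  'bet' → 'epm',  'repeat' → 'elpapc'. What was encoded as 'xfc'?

The word is reversed, then every letter is shifted forward by 11.
Decoding xfc: shift back: x−11=m, f−11=u, c−11=r → mur; then reverse → rum.

rum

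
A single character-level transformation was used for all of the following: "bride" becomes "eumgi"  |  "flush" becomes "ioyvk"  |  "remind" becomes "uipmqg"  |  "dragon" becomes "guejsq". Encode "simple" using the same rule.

vmpsoi

The rule splits by letter class: vowels +4, consonants +3.
On simple: s(cons)+3=v, i(vowel)+4=m, m(cons)+3=p, p(cons)+3=s, l(cons)+3=o, e(vowel)+4=i.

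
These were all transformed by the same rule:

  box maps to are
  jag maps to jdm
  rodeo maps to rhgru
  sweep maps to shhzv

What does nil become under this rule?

olq

Two steps: reverse the string, then apply a Caesar shift of +3.
On nil: reverse → lin; then shift: l+3=o, i+3=l, n+3=q.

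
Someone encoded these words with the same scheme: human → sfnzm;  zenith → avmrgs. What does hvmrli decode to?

senior

Each pair mirrors across the alphabet (h↔s, u↔f, m↔n): positions sum to 25. This is the alphabet-reversal cipher (Atbash): a becomes z, b becomes y, etc.
Undoing it on hvmrli: h↔s, v↔e, m↔n, r↔i, l↔o, i↔r.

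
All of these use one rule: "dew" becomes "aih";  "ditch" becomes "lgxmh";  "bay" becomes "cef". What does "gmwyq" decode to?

The output letters match the input read backwards, each shifted +4: dew reversed is wed. Two steps: reverse the string, then apply a Caesar shift of +4.
Reversing it on gmwyq: shift back: g−4=c, m−4=i, w−4=s, y−4=u, q−4=m → cisum; then reverse → music.

music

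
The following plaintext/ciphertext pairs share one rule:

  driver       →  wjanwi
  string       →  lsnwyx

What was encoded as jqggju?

pebble

The output letters match the input read backwards, each shifted +5: driver reversed is revird. Read the word backwards and shift each letter +5.
Decoding jqggju: shift back: j−5=e, q−5=l, g−5=b, g−5=b, j−5=e, u−5=p → elbbep; then reverse → pebble.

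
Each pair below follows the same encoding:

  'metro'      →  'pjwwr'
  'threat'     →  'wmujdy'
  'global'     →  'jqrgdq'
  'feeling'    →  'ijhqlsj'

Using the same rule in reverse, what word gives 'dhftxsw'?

Shifts by position in metro: pos 0: m→p (+3), pos 1: e→j (+5), pos 2: t→w (+3), pos 3: r→w (+5) — repeating every 2. A repeating key of period 2 is used — shifts +3, +5 over and over.
Undoing it on dhftxsw: d−3=a, h−5=c, f−3=c, t−5=o, x−3=u, s−5=n, w−3=t.

account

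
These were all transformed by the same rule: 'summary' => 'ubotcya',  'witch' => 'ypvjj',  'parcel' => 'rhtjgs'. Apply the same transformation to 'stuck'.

The shifts repeat in a cycle of length 2: positions 0,1,… shift by +2, +7, then the pattern repeats.
For stuck: s+2=u, t+7=a, u+2=w, c+7=j, k+2=m.

uawjm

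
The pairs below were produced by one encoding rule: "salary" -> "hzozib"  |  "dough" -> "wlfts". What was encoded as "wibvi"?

Each pair mirrors across the alphabet (s↔h, a↔z, l↔o): positions sum to 25. Each letter is replaced by its mirror in the alphabet: a↔z, b↔y, c↔x, and so on (the Atbash cipher).
Decoding wibvi: w↔d, i↔r, b↔y, v↔e, i↔r.

dryer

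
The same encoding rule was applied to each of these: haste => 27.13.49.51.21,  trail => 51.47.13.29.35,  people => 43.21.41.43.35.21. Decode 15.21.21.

bee

With a=1..z=26, the number is 2·pos + 11.
Undoing it on 15.21.21: 15→(15−11)÷2=2=b, 21→(21−11)÷2=5=e, 21→(21−11)÷2=5=e.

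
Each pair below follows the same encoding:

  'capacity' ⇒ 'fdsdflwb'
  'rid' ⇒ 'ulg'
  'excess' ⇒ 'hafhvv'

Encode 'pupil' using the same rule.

It's a constant shift of +3 (ROT3).
On pupil: p+3=s, u+3=x, p+3=s, i+3=l, l+3=o.

sxslo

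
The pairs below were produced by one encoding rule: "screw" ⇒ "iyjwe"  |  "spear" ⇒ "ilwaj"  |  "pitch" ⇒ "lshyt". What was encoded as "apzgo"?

s(18)→i(8) and c(2)→y(24) fit y≡25x+0 (mod 26); the inverse of 25 mod 26 is 25. This is an affine cipher: with a=0,…,z=25, each position x becomes (25x+0) mod 26.
Undoing it on apzgo: a(0)→25·(0−0)≡0=a; p(15)→25·(15−0)≡11=l; z(25)→25·(25−0)≡1=b; g(6)→25·(6−0)≡20=u; o(14)→25·(14−0)≡12=m (all mod 26).

album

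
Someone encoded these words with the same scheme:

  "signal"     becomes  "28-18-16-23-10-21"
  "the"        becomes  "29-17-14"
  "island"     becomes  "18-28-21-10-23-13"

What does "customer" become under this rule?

s is letter #19 and maps to 28: an offset of 9. Letters become their 1-based position plus 9 (so a→10, b→11, …).
Applying it to customer: c=3→12, u=21→30, s=19→28, t=20→29, o=15→24, m=13→22, e=5→14, r=18→27.

12-30-28-29-24-22-14-27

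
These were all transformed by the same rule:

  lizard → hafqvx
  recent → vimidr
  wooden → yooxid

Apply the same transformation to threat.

l(11)→h(7) and i(8)→a(0) fit y≡11x+16 (mod 26); the inverse of 11 mod 26 is 19. Treating letters as 0–25, the rule is x ↦ 11x + 16 (mod 26).
Applying it to threat: t(19)→11·19+16≡17=r; h(7)→11·7+16≡15=p; r(17)→11·17+16≡21=v; e(4)→11·4+16≡8=i; a(0)→11·0+16≡16=q; t(19)→11·19+16≡17=r (all mod 26).

rpviqr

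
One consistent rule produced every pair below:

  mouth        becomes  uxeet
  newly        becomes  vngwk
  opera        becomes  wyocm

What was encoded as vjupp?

naked

The shift increases by 1 at each position, starting from +8: 8, 9, 10, ….
Undoing it on vjupp: v−8=n, j−9=a, u−10=k, p−11=e, p−12=d.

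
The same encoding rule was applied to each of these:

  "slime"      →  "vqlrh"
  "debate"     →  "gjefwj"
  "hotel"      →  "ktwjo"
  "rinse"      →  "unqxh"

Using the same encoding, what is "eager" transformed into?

Shifts by position in slime: pos 0: s→v (+3), pos 1: l→q (+5), pos 2: i→l (+3), pos 3: m→r (+5) — repeating every 2. The shifts repeat in a cycle of length 2: positions 0,1,… shift by +3, +5, then the pattern repeats.
On eager: e+3=h, a+5=f, g+3=j, e+5=j, r+3=u.

hfjju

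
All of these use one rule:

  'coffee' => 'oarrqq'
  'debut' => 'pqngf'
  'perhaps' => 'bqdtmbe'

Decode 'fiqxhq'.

twelve

Compare letters: c→o is +12, o→a is +12, f→r is +12 — a constant shift. Every letter moves 12 places later in the alphabet, wrapping around z→a.
Decoding fiqxhq: f−12=t, i−12=w, q−12=e, x−12=l, h−12=v, q−12=e.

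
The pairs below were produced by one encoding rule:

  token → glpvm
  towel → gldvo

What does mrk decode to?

nip

Each pair mirrors across the alphabet (t↔g, o↔l, k↔p): positions sum to 25. This is the alphabet-reversal cipher (Atbash): a becomes z, b becomes y, etc.
Undoing it on mrk: m↔n, r↔i, k↔p.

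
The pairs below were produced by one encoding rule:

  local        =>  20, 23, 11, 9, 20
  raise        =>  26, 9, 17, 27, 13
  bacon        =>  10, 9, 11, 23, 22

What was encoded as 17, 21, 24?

The number is (letter's place in the alphabet, a=1) + 8.
Reversing it on 17, 21, 24: 17→(17−8)÷1=9=i, 21→(21−8)÷1=13=m, 24→(24−8)÷1=16=p.

imp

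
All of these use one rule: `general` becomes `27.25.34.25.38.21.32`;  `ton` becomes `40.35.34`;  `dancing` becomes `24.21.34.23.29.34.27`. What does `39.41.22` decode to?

sub

g is letter #7 and maps to 27: an offset of 20. The number is (letter's place in the alphabet, a=1) + 20.
Undoing it on 39.41.22: 39→(39−20)÷1=19=s, 41→(41−20)÷1=21=u, 22→(22−20)÷1=2=b.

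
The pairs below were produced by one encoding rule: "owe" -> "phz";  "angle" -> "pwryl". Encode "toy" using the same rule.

The output letters match the input read backwards, each shifted +11: owe reversed is ewo. The word is reversed, then every letter is shifted forward by 11.
Applying it to toy: reverse → yot; then shift: y+11=j, o+11=z, t+11=e.

jze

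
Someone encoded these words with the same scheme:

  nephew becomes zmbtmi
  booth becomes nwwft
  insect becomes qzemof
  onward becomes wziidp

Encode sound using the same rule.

The shift depends on letter class: consonant n→z is +12, but vowel e→m is +8. The rule splits by letter class: vowels +8, consonants +12.
For sound: s(cons)+12=e, o(vowel)+8=w, u(vowel)+8=c, n(cons)+12=z, d(cons)+12=p.

ewczp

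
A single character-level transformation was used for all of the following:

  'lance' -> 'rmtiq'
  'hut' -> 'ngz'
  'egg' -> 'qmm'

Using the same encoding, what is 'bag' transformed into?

The rule splits by letter class: vowels +12, consonants +6.
On bag: b(cons)+6=h, a(vowel)+12=m, g(cons)+6=m.

hmm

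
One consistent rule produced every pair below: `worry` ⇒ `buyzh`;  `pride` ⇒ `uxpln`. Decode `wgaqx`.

ratio

In worry: w→b is +5, o→u is +6, r→y is +7, r→z is +8 — the shift increases by 1 each position. The shift increases by 1 at each position, starting from +5: 5, 6, 7, ….
Reversing it on wgaqx: w−5=r, g−6=a, a−7=t, q−8=i, x−9=o.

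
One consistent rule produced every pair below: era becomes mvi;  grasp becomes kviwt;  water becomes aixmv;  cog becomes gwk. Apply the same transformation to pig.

The shift depends on letter class: consonant r→v is +4, but vowel e→m is +8. Vowels shift forward by 8 and consonants shift forward by 4.
For pig: p(cons)+4=t, i(vowel)+8=q, g(cons)+4=k.

tqk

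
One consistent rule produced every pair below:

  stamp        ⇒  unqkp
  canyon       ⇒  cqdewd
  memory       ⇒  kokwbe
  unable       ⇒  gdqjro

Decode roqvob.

s(18)→u(20) and t(19)→n(13) fit y≡19x+16 (mod 26); the inverse of 19 mod 26 is 11. Each letter's alphabet position (a=0..z=25) is mapped through 19·x+16 mod 26 — an affine cipher.
Undoing it on roqvob: r(17)→11·(17−16)≡11=l; o(14)→11·(14−16)≡4=e; q(16)→11·(16−16)≡0=a; v(21)→11·(21−16)≡3=d; o(14)→11·(14−16)≡4=e; b(1)→11·(1−16)≡17=r (all mod 26).

leader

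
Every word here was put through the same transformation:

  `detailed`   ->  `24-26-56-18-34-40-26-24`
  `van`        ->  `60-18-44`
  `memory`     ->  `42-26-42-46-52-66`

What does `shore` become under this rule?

d(#4)→24 and e(#5)→26: differences scale by 2, so n = 2·pos + 16. Each letter becomes 2×(its alphabet position, a=1..z=26) + 16.
Applying it to shore: s=19→54, h=8→32, o=15→46, r=18→52, e=5→26.

54-32-46-52-26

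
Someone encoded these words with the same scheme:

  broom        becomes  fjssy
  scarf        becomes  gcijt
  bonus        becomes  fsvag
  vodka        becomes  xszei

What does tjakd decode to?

This is an affine cipher: with a=0,…,z=25, each position x becomes (23x+8) mod 26.
Reversing it on tjakd: t(19)→17·(19−8)≡5=f; j(9)→17·(9−8)≡17=r; a(0)→17·(0−8)≡20=u; k(10)→17·(10−8)≡8=i; d(3)→17·(3−8)≡19=t (all mod 26).

fruit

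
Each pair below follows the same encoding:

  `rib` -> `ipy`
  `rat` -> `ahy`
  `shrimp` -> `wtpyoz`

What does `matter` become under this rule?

Two steps: reverse the string, then apply a Caesar shift of +7.
For matter: reverse → rettam; then shift: r+7=y, e+7=l, t+7=a, t+7=a, a+7=h, m+7=t.

ylaaht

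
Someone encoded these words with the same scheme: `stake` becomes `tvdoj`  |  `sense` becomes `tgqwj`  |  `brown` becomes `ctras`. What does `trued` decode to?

In stake: s→t is +1, t→v is +2, a→d is +3, k→o is +4 — the shift increases by 1 each position. Each letter shifts forward by (position + 1), i.e. 1, 2, 3, … — the shift grows by one for each successive letter.
Undoing it on trued: t−1=s, r−2=p, u−3=r, e−4=a, d−5=y.

spray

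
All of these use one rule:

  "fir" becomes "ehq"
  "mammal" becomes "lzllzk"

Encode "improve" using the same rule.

Each letter is shifted forward by 25 in the alphabet (a Caesar shift of +25).
For improve: i+25=h, m+25=l, p+25=o, r+25=q, o+25=n, v+25=u, e+25=d.

hloqnud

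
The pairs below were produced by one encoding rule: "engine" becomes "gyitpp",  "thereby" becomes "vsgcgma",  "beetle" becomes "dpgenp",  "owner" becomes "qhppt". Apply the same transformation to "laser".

nlupt

Shifts by position in engine: pos 0: e→g (+2), pos 1: n→y (+11), pos 2: g→i (+2), pos 3: i→t (+11) — repeating every 2. The shifts repeat in a cycle of length 2: positions 0,1,… shift by +2, +11, then the pattern repeats.
For laser: l+2=n, a+11=l, s+2=u, e+11=p, r+2=t.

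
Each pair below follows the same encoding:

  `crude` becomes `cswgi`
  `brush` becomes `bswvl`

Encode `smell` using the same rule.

sngop

In crude: c→c is +0, r→s is +1, u→w is +2, d→g is +3 — the shift increases by 1 each position. Each letter shifts forward by its position index (0, 1, 2, …) — the shift grows by one for each successive letter.
On smell: s+0=s, m+1=n, e+2=g, l+3=o, l+4=p.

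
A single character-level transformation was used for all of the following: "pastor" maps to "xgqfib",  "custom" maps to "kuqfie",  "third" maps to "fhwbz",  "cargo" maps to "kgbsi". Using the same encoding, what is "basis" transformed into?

p(15)→x(23) and a(0)→g(6) fit y≡15x+6 (mod 26); the inverse of 15 mod 26 is 7. This is an affine cipher: with a=0,…,z=25, each position x becomes (15x+6) mod 26.
On basis: b(1)→15·1+6≡21=v; a(0)→15·0+6≡6=g; s(18)→15·18+6≡16=q; i(8)→15·8+6≡22=w; s(18)→15·18+6≡16=q (all mod 26).

vgqwq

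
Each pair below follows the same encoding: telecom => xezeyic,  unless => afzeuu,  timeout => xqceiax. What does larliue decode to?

This is an affine cipher: with a=0,…,z=25, each position x becomes (3x+18) mod 26.
Undoing it on larliue: l(11)→9·(11−18)≡15=p; a(0)→9·(0−18)≡20=u; r(17)→9·(17−18)≡17=r; l(11)→9·(11−18)≡15=p; i(8)→9·(8−18)≡14=o; u(20)→9·(20−18)≡18=s; e(4)→9·(4−18)≡4=e (all mod 26).

purpose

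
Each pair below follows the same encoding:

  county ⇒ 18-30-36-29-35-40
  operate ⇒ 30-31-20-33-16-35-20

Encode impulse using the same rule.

24-28-31-36-27-34-20

c is letter #3 and maps to 18: an offset of 15. The number is (letter's place in the alphabet, a=1) + 15.
On impulse: i=9→24, m=13→28, p=16→31, u=21→36, l=12→27, s=19→34, e=5→20.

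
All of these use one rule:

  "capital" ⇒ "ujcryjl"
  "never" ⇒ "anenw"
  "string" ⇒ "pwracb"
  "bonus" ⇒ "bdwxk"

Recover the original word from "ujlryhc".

typical

The output letters match the input read backwards, each shifted +9: capital reversed is latipac. Two steps: reverse the string, then apply a Caesar shift of +9.
Reversing it on ujlryhc: shift back: u−9=l, j−9=a, l−9=c, r−9=i, y−9=p, h−9=y, c−9=t → lacipyt; then reverse → typical.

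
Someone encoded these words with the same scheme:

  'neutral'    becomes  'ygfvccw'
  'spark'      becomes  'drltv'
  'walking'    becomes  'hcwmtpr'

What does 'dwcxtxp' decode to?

survive

It's a Vigenère-style cipher with numeric key [11,2]: position i shifts by key[i mod 2].
Reversing it on dwcxtxp: d−11=s, w−2=u, c−11=r, x−2=v, t−11=i, x−2=v, p−11=e.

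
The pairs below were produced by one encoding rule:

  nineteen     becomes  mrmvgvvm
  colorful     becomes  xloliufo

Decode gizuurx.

traffic

This is the alphabet-reversal cipher (Atbash): a becomes z, b becomes y, etc.
Reversing it on gizuurx: g↔t, i↔r, z↔a, u↔f, u↔f, r↔i, x↔c.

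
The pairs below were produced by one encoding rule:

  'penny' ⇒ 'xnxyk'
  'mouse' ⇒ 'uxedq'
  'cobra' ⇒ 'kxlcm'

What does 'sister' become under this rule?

In penny: p→x is +8, e→n is +9, n→x is +10, n→y is +11 — the shift increases by 1 each position. Each letter shifts forward by (position + 8), i.e. 8, 9, 10, … — the shift grows by one for each successive letter.
On sister: s+8=a, i+9=r, s+10=c, t+11=e, e+12=q, r+13=e.

arceqe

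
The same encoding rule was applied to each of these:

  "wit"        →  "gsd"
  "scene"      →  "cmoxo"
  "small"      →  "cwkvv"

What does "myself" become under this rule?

Compare letters: w→g is +10, i→s is +10, t→d is +10 — a constant shift. Every letter moves 10 places later in the alphabet, wrapping around z→a.
For myself: m+10=w, y+10=i, s+10=c, e+10=o, l+10=v, f+10=p.

wicovp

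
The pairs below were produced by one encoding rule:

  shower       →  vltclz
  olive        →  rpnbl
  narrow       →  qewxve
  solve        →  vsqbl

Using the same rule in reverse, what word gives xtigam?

In shower: s→v is +3, h→l is +4, o→t is +5, w→c is +6 — the shift increases by 1 each position. The shift increases by 1 at each position, starting from +3: 3, 4, 5, ….
Decoding xtigam: x−3=u, t−4=p, i−5=d, g−6=a, a−7=t, m−8=e.

update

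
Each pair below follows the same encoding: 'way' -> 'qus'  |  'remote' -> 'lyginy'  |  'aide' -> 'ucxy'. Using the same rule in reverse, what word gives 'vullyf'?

Each letter is shifted forward by 20 in the alphabet (a Caesar shift of +20).
Reversing it on vullyf: v−20=b, u−20=a, l−20=r, l−20=r, y−20=e, f−20=l.

barrel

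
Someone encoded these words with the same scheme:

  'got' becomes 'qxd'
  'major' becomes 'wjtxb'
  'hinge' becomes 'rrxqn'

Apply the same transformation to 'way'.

The shift depends on letter class: consonant g→q is +10, but vowel o→x is +9. Two shifts are in play — +9 for a/e/i/o/u, +10 for every other letter.
For way: w(cons)+10=g, a(vowel)+9=j, y(cons)+10=i.

gji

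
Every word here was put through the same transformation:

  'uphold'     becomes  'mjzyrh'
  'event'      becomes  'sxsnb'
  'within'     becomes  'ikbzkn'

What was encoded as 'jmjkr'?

pupil

u(20)→m(12) and p(15)→j(9) fit y≡11x+0 (mod 26); the inverse of 11 mod 26 is 19. Each letter's alphabet position (a=0..z=25) is mapped through 11·x+0 mod 26 — an affine cipher.
Undoing it on jmjkr: j(9)→19·(9−0)≡15=p; m(12)→19·(12−0)≡20=u; j(9)→19·(9−0)≡15=p; k(10)→19·(10−0)≡8=i; r(17)→19·(17−0)≡11=l (all mod 26).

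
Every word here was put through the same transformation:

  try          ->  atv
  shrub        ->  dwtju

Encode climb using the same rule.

dokne

The output letters match the input read backwards, each shifted +2: try reversed is yrt. Two steps: reverse the string, then apply a Caesar shift of +2.
Applying it to climb: reverse → bmilc; then shift: b+2=d, m+2=o, i+2=k, l+2=n, c+2=e.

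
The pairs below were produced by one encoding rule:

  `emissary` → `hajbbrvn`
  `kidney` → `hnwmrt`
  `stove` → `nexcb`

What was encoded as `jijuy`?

The output letters match the input read backwards, each shifted +9: emissary reversed is yrassime. Read the word backwards and shift each letter +9.
Undoing it on jijuy: shift back: j−9=a, i−9=z, j−9=a, u−9=l, y−9=p → azalp; then reverse → plaza.

plaza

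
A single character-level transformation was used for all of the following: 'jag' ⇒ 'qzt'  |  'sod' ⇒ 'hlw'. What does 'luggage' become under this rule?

Each letter is replaced by its mirror in the alphabet: a↔z, b↔y, c↔x, and so on (the Atbash cipher).
Applying it to luggage: l↔o, u↔f, g↔t, g↔t, a↔z, g↔t, e↔v.

ofttztv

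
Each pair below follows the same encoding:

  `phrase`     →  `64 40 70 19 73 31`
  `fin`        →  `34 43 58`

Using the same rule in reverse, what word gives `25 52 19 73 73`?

The formula is n = 3×(alphabet index, a=1) + 16.
Undoing it on 25 52 19 73 73: 25→(25−16)÷3=3=c, 52→(52−16)÷3=12=l, 19→(19−16)÷3=1=a, 73→(73−16)÷3=19=s, 73→(73−16)÷3=19=s.

class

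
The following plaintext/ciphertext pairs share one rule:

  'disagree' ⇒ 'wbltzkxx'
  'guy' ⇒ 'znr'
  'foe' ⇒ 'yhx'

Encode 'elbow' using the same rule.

Compare letters: d→w is +19, i→b is +19, s→l is +19 — a constant shift. Every letter moves 19 places later in the alphabet, wrapping around z→a.
On elbow: e+19=x, l+19=e, b+19=u, o+19=h, w+19=p.

xeuhp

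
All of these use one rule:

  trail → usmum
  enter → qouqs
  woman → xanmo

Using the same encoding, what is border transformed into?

caseqs

Two shifts are in play — +12 for a/e/i/o/u, +1 for every other letter.
Applying it to border: b(cons)+1=c, o(vowel)+12=a, r(cons)+1=s, d(cons)+1=e, e(vowel)+12=q, r(cons)+1=s.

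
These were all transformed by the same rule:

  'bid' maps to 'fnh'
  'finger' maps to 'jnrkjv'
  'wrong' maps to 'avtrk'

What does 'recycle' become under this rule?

Vowels shift forward by 5 and consonants shift forward by 4.
On recycle: r(cons)+4=v, e(vowel)+5=j, c(cons)+4=g, y(cons)+4=c, c(cons)+4=g, l(cons)+4=p, e(vowel)+5=j.

vjgcgpj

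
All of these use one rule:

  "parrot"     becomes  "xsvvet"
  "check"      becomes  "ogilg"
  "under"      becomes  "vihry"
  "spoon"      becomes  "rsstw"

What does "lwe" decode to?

ash

The output letters match the input read backwards, each shifted +4: parrot reversed is torrap. Read the word backwards and shift each letter +4.
Decoding lwe: shift back: l−4=h, w−4=s, e−4=a → hsa; then reverse → ash.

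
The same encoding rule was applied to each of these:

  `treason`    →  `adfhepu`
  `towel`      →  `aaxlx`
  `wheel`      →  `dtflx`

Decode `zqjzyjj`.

seismic

Shifts by position in treason: pos 0: t→a (+7), pos 1: r→d (+12), pos 2: e→f (+1), pos 3: a→h (+7), pos 4: s→e (+12), pos 5: o→p (+1) — repeating every 3. A repeating key of period 3 is used — shifts +7, +12, +1 over and over.
Decoding zqjzyjj: z−7=s, q−12=e, j−1=i, z−7=s, y−12=m, j−1=i, j−7=c.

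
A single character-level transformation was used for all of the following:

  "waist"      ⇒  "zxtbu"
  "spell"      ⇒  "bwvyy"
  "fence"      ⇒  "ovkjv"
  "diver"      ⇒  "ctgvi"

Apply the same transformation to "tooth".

uddua

w(22)→z(25) and a(0)→x(23) fit y≡19x+23 (mod 26); the inverse of 19 mod 26 is 11. This is an affine cipher: with a=0,…,z=25, each position x becomes (19x+23) mod 26.
Applying it to tooth: t(19)→19·19+23≡20=u; o(14)→19·14+23≡3=d; o(14)→19·14+23≡3=d; t(19)→19·19+23≡20=u; h(7)→19·7+23≡0=a (all mod 26).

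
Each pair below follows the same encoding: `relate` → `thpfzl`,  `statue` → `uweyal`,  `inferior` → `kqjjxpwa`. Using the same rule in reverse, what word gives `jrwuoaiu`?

hospital

In relate: r→t is +2, e→h is +3, l→p is +4, a→f is +5 — the shift increases by 1 each position. Each letter shifts forward by (position + 2), i.e. 2, 3, 4, … — the shift grows by one for each successive letter.
Undoing it on jrwuoaiu: j−2=h, r−3=o, w−4=s, u−5=p, o−6=i, a−7=t, i−8=a, u−9=l.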